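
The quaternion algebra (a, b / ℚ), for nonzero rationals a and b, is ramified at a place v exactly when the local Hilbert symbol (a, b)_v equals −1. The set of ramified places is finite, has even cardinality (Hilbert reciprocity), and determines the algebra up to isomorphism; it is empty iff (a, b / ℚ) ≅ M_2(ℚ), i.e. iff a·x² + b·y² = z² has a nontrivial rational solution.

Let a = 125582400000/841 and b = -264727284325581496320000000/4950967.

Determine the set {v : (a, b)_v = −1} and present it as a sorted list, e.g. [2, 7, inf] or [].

Mod squares: a ≡ 9690, b ≡ -3990. Check v ∈ {∞, 2, 3, 5, 7, 11, 17, 19, 29, 37}.
v=19: a=19^1·(≡16), b=19^3·(≡15) mod 19; (16|19)=+1, (15|19)=-1; (−1)^{1·3·9}·(+1)^3·(-1)^1 = +1.
v=29: a=29^-2·(≡6), b=29^-4·(≡19) mod 29; (6|29)=+1, (19|29)=-1; (−1)^{-2·-4·14}·(+1)^-4·(-1)^-2 = +1.
v=11: a=11^0·(≡7), b=11^2·(≡1) mod 11; (7|11)=-1, (1|11)=+1; (−1)^{0·2·5}·(-1)^2·(+1)^0 = +1.
v=5: a=5^5·(≡3), b=5^7·(≡2) mod 5; (3|5)=-1, (2|5)=-1; (−1)^{5·7·2}·(-1)^7·(-1)^5 = +1.
v=7: a=7^0·(≡1), b=7^-1·(≡1) mod 7; (1|7)=+1, (1|7)=+1; (−1)^{0·-1·3}·(+1)^-1·(+1)^0 = +1.
v=17: a=17^1·(≡1), b=17^2·(≡14) mod 17; (1|17)=+1, (14|17)=-1; (−1)^{1·2·8}·(+1)^2·(-1)^1 = -1.
v=2: v_2(a)=9, v_2(b)=19; units ≡ 5, 5 (mod 8); ε·ε+αω+βω = 0·0+9·1+19·1 ≡ 0  ⇒  (a,b)_2 = +1.
v=3: a=3^5·(≡2), b=3^9·(≡2) mod 3; (2|3)=-1, (2|3)=-1; (−1)^{5·9·1}·(-1)^9·(-1)^5 = -1.
v=∞: 9690 > 0 and -3990 < 0  ⇒  (a,b)_∞ = +1.
v=37: a=37^0·(≡4), b=37^2·(≡6) mod 37; (4|37)=+1, (6|37)=-1; (−1)^{0·2·18}·(+1)^2·(-1)^0 = +1.
|Ram(9690, -3990)| = 2, even; anisotropic at {3, 17}.

[3, 17]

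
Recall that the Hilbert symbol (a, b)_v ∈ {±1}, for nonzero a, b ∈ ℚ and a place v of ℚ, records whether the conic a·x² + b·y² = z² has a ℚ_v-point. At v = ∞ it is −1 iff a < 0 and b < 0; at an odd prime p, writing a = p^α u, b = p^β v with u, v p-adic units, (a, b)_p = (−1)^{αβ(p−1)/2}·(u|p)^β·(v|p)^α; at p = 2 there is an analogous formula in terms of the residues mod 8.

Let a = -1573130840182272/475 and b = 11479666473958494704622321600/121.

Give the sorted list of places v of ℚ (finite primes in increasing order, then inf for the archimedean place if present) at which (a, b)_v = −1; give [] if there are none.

[2, 17, 31, 37]

(a, b) ≡ (-21487898, 24679) mod (ℚ^×)²; places V = {2, 3, 5, 7, 11, 17, 19, 23, 29, 31, 37, ∞}.
(a,b)_7: α=2, u≡1; β=0, v≡4 (mod 7); (1|7)=+1, (4|7)=+1; sign (−1)^0·+1^0·+1^2 = +1.
(a,b)_17: α=1, u≡3; β=2, v≡5 (mod 17); (3|17)=-1, (5|17)=-1; sign (−1)^0·-1^2·-1^1 = -1.
(a,b)_37: α=3, u≡17; β=3, v≡7 (mod 37); (17|37)=-1, (7|37)=+1; sign (−1)^0·-1^3·+1^3 = -1.
(a,b)_19: α=-1, u≡15; β=2, v≡5 (mod 19); (15|19)=-1, (5|19)=+1; sign (−1)^0·-1^2·+1^-1 = +1.
(a,b)_2: α=9, β=6; u≡3, v≡7 (mod 8); ε(u)ε(v)=1·1, αω(v)=9·0, βω(u)=6·1; sum ≡ 1  ⇒  -1.
(a,b)_29: α=1, u≡21; β=3, v≡14 (mod 29); (21|29)=-1, (14|29)=-1; sign (−1)^0·-1^3·-1^1 = +1.
(a,b)_5: α=-2, u≡2; β=2, v≡4 (mod 5); (2|5)=-1, (4|5)=+1; sign (−1)^0·-1^2·+1^-2 = +1.
(a,b)_11: α=0, u≡7; β=-2, v≡8 (mod 11); (7|11)=-1, (8|11)=-1; sign (−1)^0·-1^-2·-1^0 = +1.
(a,b)_23: α=0, u≡9; β=5, v≡10 (mod 23); (9|23)=+1, (10|23)=-1; sign (−1)^0·+1^5·-1^0 = +1.
(a,b)_∞: sgn(-21487898)=−, sgn(24679)=+, so +1.
(a,b)_31: α=1, u≡20; β=2, v≡29 (mod 31); (20|31)=+1, (29|31)=-1; sign (−1)^0·+1^2·-1^1 = -1.
(a,b)_3: α=4, u≡1; β=2, v≡1 (mod 3); (1|3)=+1, (1|3)=+1; sign (−1)^0·+1^2·+1^4 = +1.
|Ram(-21487898, 24679)| = 4, even; anisotropic at {2, 17, 31, 37}.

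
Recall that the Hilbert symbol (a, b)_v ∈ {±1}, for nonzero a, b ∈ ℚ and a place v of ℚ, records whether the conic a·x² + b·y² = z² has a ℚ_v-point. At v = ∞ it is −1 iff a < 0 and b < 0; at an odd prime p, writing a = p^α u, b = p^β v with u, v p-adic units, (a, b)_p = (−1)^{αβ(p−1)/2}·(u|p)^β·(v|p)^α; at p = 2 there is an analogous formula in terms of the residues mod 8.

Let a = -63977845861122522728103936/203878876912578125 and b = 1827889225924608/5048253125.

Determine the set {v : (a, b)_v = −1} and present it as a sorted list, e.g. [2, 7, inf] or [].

[5, 17]

Mod squares: a ≡ -255, b ≡ 13090. Check v ∈ {∞, 2, 3, 5, 7, 11, 17, 31, 41}.
v=31: a=31^-4·(≡3), b=31^-2·(≡8) mod 31; (3|31)=-1, (8|31)=+1; (−1)^{-4·-2·15}·(-1)^-2·(+1)^-4 = +1.
v=2: v_2(a)=48, v_2(b)=29; units ≡ 1, 1 (mod 8); ε·ε+αω+βω = 0·0+48·0+29·0 ≡ 0  ⇒  (a,b)_2 = +1.
v=7: a=7^2·(≡4), b=7^1·(≡4) mod 7; (4|7)=+1, (4|7)=+1; (−1)^{2·1·3}·(+1)^1·(+1)^2 = +1.
v=17: a=17^5·(≡4), b=17^3·(≡14) mod 17; (4|17)=+1, (14|17)=-1; (−1)^{5·3·8}·(+1)^3·(-1)^5 = -1.
v=41: a=41^-4·(≡18), b=41^-2·(≡7) mod 41; (18|41)=+1, (7|41)=-1; (−1)^{-4·-2·20}·(+1)^-2·(-1)^-4 = +1.
v=∞: -255 < 0 and 13090 > 0  ⇒  (a,b)_∞ = +1.
v=11: a=11^2·(≡4), b=11^1·(≡2) mod 11; (4|11)=+1, (2|11)=-1; (−1)^{2·1·5}·(+1)^1·(-1)^2 = +1.
v=3: a=3^3·(≡2), b=3^2·(≡1) mod 3; (2|3)=-1, (1|3)=+1; (−1)^{3·2·1}·(-1)^2·(+1)^3 = +1.
v=5: a=5^-7·(≡4), b=5^-5·(≡3) mod 5; (4|5)=+1, (3|5)=-1; (−1)^{-7·-5·2}·(+1)^-5·(-1)^-7 = -1.
(-255, 13090 / ℚ) ramifies at {5, 17}: a division algebra.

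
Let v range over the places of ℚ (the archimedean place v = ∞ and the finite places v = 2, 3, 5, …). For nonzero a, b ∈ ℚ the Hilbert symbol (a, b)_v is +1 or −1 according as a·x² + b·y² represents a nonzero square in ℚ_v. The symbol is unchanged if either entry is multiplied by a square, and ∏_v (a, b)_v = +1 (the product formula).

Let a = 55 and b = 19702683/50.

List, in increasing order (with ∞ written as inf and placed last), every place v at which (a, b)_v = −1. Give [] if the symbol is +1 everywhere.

[2, 7]

Mod squares: a ≡ 55, b ≡ 6006. Check v ∈ {∞, 2, 3, 5, 7, 11, 13}.
v=7: a=7^0·(≡6), b=7^1·(≡4) mod 7; (6|7)=-1, (4|7)=+1; (−1)^{0·1·3}·(-1)^1·(+1)^0 = -1.
v=2: v_2(a)=0, v_2(b)=-1; units ≡ 7, 3 (mod 8); ε·ε+αω+βω = 1·1+0·1+-1·0 ≡ 1  ⇒  (a,b)_2 = -1.
v=13: a=13^0·(≡3), b=13^1·(≡7) mod 13; (3|13)=+1, (7|13)=-1; (−1)^{0·1·6}·(+1)^1·(-1)^0 = +1.
v=11: a=11^1·(≡5), b=11^1·(≡2) mod 11; (5|11)=+1, (2|11)=-1; (−1)^{1·1·5}·(+1)^1·(-1)^1 = +1.
v=5: a=5^1·(≡1), b=5^-2·(≡4) mod 5; (1|5)=+1, (4|5)=+1; (−1)^{1·-2·2}·(+1)^-2·(+1)^1 = +1.
v=∞: 55 > 0 and 6006 > 0  ⇒  (a,b)_∞ = +1.
v=3: a=3^0·(≡1), b=3^9·(≡1) mod 3; (1|3)=+1, (1|3)=+1; (−1)^{0·9·1}·(+1)^9·(+1)^0 = +1.
Ram(55, 6006) = {2, 7}; no ℚ_2-point on the conic.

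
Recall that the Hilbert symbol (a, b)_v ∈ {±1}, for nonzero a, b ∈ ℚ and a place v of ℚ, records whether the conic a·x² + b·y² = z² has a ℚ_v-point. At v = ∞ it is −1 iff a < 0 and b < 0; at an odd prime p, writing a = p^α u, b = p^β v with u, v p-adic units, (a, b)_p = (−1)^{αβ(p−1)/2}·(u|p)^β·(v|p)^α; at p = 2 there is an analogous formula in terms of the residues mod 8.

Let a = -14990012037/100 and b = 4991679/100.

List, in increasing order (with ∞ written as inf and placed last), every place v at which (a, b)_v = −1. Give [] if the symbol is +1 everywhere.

[2, 3]

Mod squares: a ≡ -13, b ≡ 231. Check v ∈ {∞, 2, 3, 5, 7, 11, 13}.
v=5: a=5^-2·(≡2), b=5^-2·(≡1) mod 5; (2|5)=-1, (1|5)=+1; (−1)^{-2·-2·2}·(-1)^-2·(+1)^-2 = +1.
v=∞: -13 < 0 and 231 > 0  ⇒  (a,b)_∞ = +1.
v=7: a=7^6·(≡4), b=7^5·(≡5) mod 7; (4|7)=+1, (5|7)=-1; (−1)^{6·5·3}·(+1)^5·(-1)^6 = +1.
v=13: a=13^1·(≡10), b=13^0·(≡12) mod 13; (10|13)=+1, (12|13)=+1; (−1)^{1·0·6}·(+1)^0·(+1)^1 = +1.
v=3: a=3^4·(≡2), b=3^3·(≡2) mod 3; (2|3)=-1, (2|3)=-1; (−1)^{4·3·1}·(-1)^3·(-1)^4 = -1.
v=11: a=11^2·(≡1), b=11^1·(≡6) mod 11; (1|11)=+1, (6|11)=-1; (−1)^{2·1·5}·(+1)^1·(-1)^2 = +1.
v=2: v_2(a)=-2, v_2(b)=-2; units ≡ 3, 7 (mod 8); ε·ε+αω+βω = 1·1+-2·0+-2·1 ≡ 1  ⇒  (a,b)_2 = -1.
|Ram(-13, 231)| = 2, even; anisotropic at {2, 3}.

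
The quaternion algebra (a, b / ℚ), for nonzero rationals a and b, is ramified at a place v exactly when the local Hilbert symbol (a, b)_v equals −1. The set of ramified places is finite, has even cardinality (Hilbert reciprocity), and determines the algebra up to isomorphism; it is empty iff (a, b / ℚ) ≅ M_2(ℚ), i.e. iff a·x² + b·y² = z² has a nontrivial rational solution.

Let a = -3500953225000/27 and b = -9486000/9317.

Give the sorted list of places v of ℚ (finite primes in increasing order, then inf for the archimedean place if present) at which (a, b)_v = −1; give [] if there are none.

[11, 17, 29, inf]

(a, b) ≡ (-296670, -202895) mod (ℚ^×)²; places V = {2, 3, 5, 7, 11, 17, 29, 31, ∞}.
(a,b)_7: α=2, u≡2; β=-1, v≡1 (mod 7); (2|7)=+1, (1|7)=+1; sign (−1)^0·+1^-1·+1^2 = +1.
(a,b)_2: α=3, β=4; u≡1, v≡1 (mod 8); ε(u)ε(v)=0·0, αω(v)=3·0, βω(u)=4·0; sum ≡ 0  ⇒  +1.
(a,b)_17: α=2, u≡7; β=1, v≡8 (mod 17); (7|17)=-1, (8|17)=+1; sign (−1)^0·-1^1·+1^2 = -1.
(a,b)_31: α=1, u≡28; β=1, v≡11 (mod 31); (28|31)=+1, (11|31)=-1; sign (−1)^1·+1^1·-1^1 = +1.
(a,b)_11: α=1, u≡6; β=-3, v≡10 (mod 11); (6|11)=-1, (10|11)=-1; sign (−1)^1·-1^-3·-1^1 = -1.
(a,b)_5: α=5, u≡4; β=3, v≡1 (mod 5); (4|5)=+1, (1|5)=+1; sign (−1)^0·+1^3·+1^5 = +1.
(a,b)_29: α=1, u≡24; β=0, v≡2 (mod 29); (24|29)=+1, (2|29)=-1; sign (−1)^0·+1^0·-1^1 = -1.
(a,b)_∞: sgn(-296670)=−, sgn(-202895)=−, so -1.
(a,b)_3: α=-3, u≡2; β=2, v≡1 (mod 3); (2|3)=-1, (1|3)=+1; sign (−1)^0·-1^2·+1^-3 = +1.
Ram(-296670, -202895) = {11, 17, 29, ∞}; no ℚ_11-point on the conic.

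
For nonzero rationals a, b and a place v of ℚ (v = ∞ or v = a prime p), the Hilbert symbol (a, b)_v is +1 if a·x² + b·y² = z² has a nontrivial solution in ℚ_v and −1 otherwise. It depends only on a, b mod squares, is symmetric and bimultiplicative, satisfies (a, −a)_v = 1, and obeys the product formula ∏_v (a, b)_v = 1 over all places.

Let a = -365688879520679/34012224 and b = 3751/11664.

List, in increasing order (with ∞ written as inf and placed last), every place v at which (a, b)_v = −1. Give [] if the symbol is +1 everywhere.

[]

(a, b) ≡ (-1271, 31) mod (ℚ^×)²; places V = {2, 3, 11, 13, 31, 41, ∞}.
(a,b)_13: α=2, u≡10; β=0, v≡11 (mod 13); (10|13)=+1, (11|13)=-1; sign (−1)^0·+1^0·-1^2 = +1.
(a,b)_11: α=6, u≡9; β=2, v≡5 (mod 11); (9|11)=+1, (5|11)=+1; sign (−1)^0·+1^2·+1^6 = +1.
(a,b)_∞: sgn(-1271)=−, sgn(31)=+, so +1.
(a,b)_3: α=-12, u≡1; β=-6, v≡1 (mod 3); (1|3)=+1, (1|3)=+1; sign (−1)^0·+1^-6·+1^-12 = +1.
(a,b)_2: α=-6, β=-4; u≡1, v≡7 (mod 8); ε(u)ε(v)=0·1, αω(v)=-6·0, βω(u)=-4·0; sum ≡ 0  ⇒  +1.
(a,b)_31: α=3, u≡27; β=1, v≡19 (mod 31); (27|31)=-1, (19|31)=+1; sign (−1)^1·-1^1·+1^3 = +1.
(a,b)_41: α=1, u≡10; β=0, v≡1 (mod 41); (10|41)=+1, (1|41)=+1; sign (−1)^0·+1^0·+1^1 = +1.
Every local symbol is +1, so the conic -1271·x² + 31·y² = z² has ℚ_v-points for all v and hence a ℚ-point; (a, b / ℚ) ≅ M_2(ℚ).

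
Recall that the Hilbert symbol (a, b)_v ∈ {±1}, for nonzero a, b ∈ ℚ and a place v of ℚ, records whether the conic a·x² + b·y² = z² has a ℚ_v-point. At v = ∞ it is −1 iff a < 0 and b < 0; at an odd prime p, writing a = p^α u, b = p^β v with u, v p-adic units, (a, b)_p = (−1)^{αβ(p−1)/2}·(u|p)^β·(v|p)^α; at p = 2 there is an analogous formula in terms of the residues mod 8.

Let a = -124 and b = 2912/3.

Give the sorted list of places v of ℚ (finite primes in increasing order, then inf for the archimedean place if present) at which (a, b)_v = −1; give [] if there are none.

[3, 13]

Mod squares: a ≡ -31, b ≡ 546. Check v ∈ {∞, 2, 3, 7, 13, 31}.
v=2: v_2(a)=2, v_2(b)=5; units ≡ 1, 1 (mod 8); ε·ε+αω+βω = 0·0+2·0+5·0 ≡ 0  ⇒  (a,b)_2 = +1.
v=∞: -31 < 0 and 546 > 0  ⇒  (a,b)_∞ = +1.
v=3: a=3^0·(≡2), b=3^-1·(≡2) mod 3; (2|3)=-1, (2|3)=-1; (−1)^{0·-1·1}·(-1)^-1·(-1)^0 = -1.
v=7: a=7^0·(≡2), b=7^1·(≡1) mod 7; (2|7)=+1, (1|7)=+1; (−1)^{0·1·3}·(+1)^1·(+1)^0 = +1.
v=13: a=13^0·(≡6), b=13^1·(≡1) mod 13; (6|13)=-1, (1|13)=+1; (−1)^{0·1·6}·(-1)^1·(+1)^0 = -1.
v=31: a=31^1·(≡27), b=31^0·(≡20) mod 31; (27|31)=-1, (20|31)=+1; (−1)^{1·0·15}·(-1)^0·(+1)^1 = +1.
(-31, 546 / ℚ) ramifies at {3, 13}: a division algebra.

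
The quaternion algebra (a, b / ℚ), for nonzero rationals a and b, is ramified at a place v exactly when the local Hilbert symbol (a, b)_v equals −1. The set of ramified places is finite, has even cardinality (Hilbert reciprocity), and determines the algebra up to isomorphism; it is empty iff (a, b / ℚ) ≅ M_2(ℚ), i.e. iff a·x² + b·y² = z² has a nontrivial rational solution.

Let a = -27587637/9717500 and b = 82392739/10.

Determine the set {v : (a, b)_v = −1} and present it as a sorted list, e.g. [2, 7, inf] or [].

[2, 23]

Mod squares: a ≡ -11891, b ≡ 4875310. Check v ∈ {∞, 2, 3, 5, 7, 11, 13, 23, 41, 47}.
v=41: a=41^0·(≡40), b=41^1·(≡21) mod 41; (40|41)=+1, (21|41)=+1; (−1)^{0·1·20}·(+1)^1·(+1)^0 = +1.
v=7: a=7^2·(≡2), b=7^0·(≡3) mod 7; (2|7)=+1, (3|7)=-1; (−1)^{2·0·3}·(+1)^0·(-1)^2 = +1.
v=13: a=13^-2·(≡1), b=13^2·(≡7) mod 13; (1|13)=+1, (7|13)=-1; (−1)^{-2·2·6}·(+1)^2·(-1)^-2 = +1.
v=11: a=11^3·(≡8), b=11^1·(≡3) mod 11; (8|11)=-1, (3|11)=+1; (−1)^{3·1·5}·(-1)^1·(+1)^3 = +1.
v=5: a=5^-4·(≡1), b=5^-1·(≡2) mod 5; (1|5)=+1, (2|5)=-1; (−1)^{-4·-1·2}·(+1)^-1·(-1)^-4 = +1.
v=23: a=23^-1·(≡8), b=23^1·(≡2) mod 23; (8|23)=+1, (2|23)=+1; (−1)^{-1·1·11}·(+1)^1·(+1)^-1 = -1.
v=3: a=3^2·(≡1), b=3^0·(≡1) mod 3; (1|3)=+1, (1|3)=+1; (−1)^{2·0·1}·(+1)^0·(+1)^2 = +1.
v=∞: -11891 < 0 and 4875310 > 0  ⇒  (a,b)_∞ = +1.
v=2: v_2(a)=-2, v_2(b)=-1; units ≡ 5, 7 (mod 8); ε·ε+αω+βω = 0·1+-2·0+-1·1 ≡ 1  ⇒  (a,b)_2 = -1.
v=47: a=47^1·(≡29), b=47^1·(≡36) mod 47; (29|47)=-1, (36|47)=+1; (−1)^{1·1·23}·(-1)^1·(+1)^1 = +1.
(-11891, 4875310 / ℚ) ramifies at {2, 23}: a division algebra.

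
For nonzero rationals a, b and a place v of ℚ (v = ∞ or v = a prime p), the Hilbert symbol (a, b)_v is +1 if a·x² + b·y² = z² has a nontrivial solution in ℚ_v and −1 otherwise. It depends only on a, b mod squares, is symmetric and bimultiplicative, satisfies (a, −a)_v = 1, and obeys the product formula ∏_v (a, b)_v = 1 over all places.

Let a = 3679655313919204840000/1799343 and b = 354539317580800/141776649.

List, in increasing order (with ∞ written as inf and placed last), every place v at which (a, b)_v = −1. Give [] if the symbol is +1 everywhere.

[11, 19, 23, 37]

(a, b) ≡ (200767, 317053) mod (ℚ^×)²; places V = {2, 3, 5, 7, 11, 13, 19, 23, 29, 37, 41, 43, ∞}.
(a,b)_29: α=1, u≡27; β=0, v≡7 (mod 29); (27|29)=-1, (7|29)=+1; sign (−1)^0·-1^0·+1^1 = +1.
(a,b)_23: α=1, u≡16; β=0, v≡5 (mod 23); (16|23)=+1, (5|23)=-1; sign (−1)^0·+1^0·-1^1 = -1.
(a,b)_41: α=2, u≡10; β=1, v≡2 (mod 41); (10|41)=+1, (2|41)=+1; sign (−1)^0·+1^1·+1^2 = +1.
(a,b)_5: α=4, u≡3; β=2, v≡3 (mod 5); (3|5)=-1, (3|5)=-1; sign (−1)^0·-1^2·-1^4 = +1.
(a,b)_7: α=-1, u≡2; β=-4, v≡4 (mod 7); (2|7)=+1, (4|7)=+1; sign (−1)^0·+1^-4·+1^-1 = +1.
(a,b)_13: α=-4, u≡6; β=0, v≡1 (mod 13); (6|13)=-1, (1|13)=+1; sign (−1)^0·-1^0·+1^-4 = +1.
(a,b)_37: α=0, u≡31; β=1, v≡31 (mod 37); (31|37)=-1, (31|37)=-1; sign (−1)^0·-1^1·-1^0 = -1.
(a,b)_2: α=6, β=10; u≡7, v≡5 (mod 8); ε(u)ε(v)=1·0, αω(v)=6·1, βω(u)=10·0; sum ≡ 0  ⇒  +1.
(a,b)_3: α=-2, u≡1; β=-10, v≡1 (mod 3); (1|3)=+1, (1|3)=+1; sign (−1)^0·+1^-10·+1^-2 = +1.
(a,b)_∞: sgn(200767)=+, sgn(317053)=+, so +1.
(a,b)_43: α=1, u≡15; β=0, v≡21 (mod 43); (15|43)=+1, (21|43)=+1; sign (−1)^0·+1^0·+1^1 = +1.
(a,b)_19: α=4, u≡2; β=3, v≡1 (mod 19); (2|19)=-1, (1|19)=+1; sign (−1)^0·-1^3·+1^4 = -1.
(a,b)_11: α=4, u≡10; β=3, v≡5 (mod 11); (10|11)=-1, (5|11)=+1; sign (−1)^0·-1^3·+1^4 = -1.
(200767, 317053 / ℚ) ramifies at {11, 19, 23, 37}: a division algebra.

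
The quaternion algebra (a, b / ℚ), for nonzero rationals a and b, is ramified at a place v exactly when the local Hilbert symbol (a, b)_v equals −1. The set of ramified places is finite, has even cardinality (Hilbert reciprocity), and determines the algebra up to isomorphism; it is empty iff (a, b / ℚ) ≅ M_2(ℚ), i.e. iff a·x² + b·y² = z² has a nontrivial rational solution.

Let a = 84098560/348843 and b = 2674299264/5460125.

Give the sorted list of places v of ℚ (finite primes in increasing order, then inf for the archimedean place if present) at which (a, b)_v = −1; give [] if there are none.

Mod squares: a ≡ 2730, b ≡ 30. Check v ∈ {∞, 2, 3, 5, 7, 11, 13, 19, 29, 31}.
v=29: a=29^0·(≡5), b=29^2·(≡5) mod 29; (5|29)=+1, (5|29)=+1; (−1)^{0·2·14}·(+1)^2·(+1)^0 = +1.
v=31: a=31^-2·(≡18), b=31^0·(≡3) mod 31; (18|31)=+1, (3|31)=-1; (−1)^{-2·0·15}·(+1)^0·(-1)^-2 = +1.
v=19: a=19^2·(≡13), b=19^-2·(≡16) mod 19; (13|19)=-1, (16|19)=+1; (−1)^{2·-2·9}·(-1)^-2·(+1)^2 = +1.
v=3: a=3^-1·(≡1), b=3^1·(≡1) mod 3; (1|3)=+1, (1|3)=+1; (−1)^{-1·1·1}·(+1)^1·(+1)^-1 = -1.
v=11: a=11^-2·(≡7), b=11^-2·(≡7) mod 11; (7|11)=-1, (7|11)=-1; (−1)^{-2·-2·5}·(-1)^-2·(-1)^-2 = +1.
v=5: a=5^1·(≡4), b=5^-3·(≡4) mod 5; (4|5)=+1, (4|5)=+1; (−1)^{1·-3·2}·(+1)^-3·(+1)^1 = +1.
v=7: a=7^1·(≡3), b=7^2·(≡1) mod 7; (3|7)=-1, (1|7)=+1; (−1)^{1·2·3}·(-1)^2·(+1)^1 = +1.
v=∞: 2730 > 0 and 30 > 0  ⇒  (a,b)_∞ = +1.
v=2: v_2(a)=9, v_2(b)=7; units ≡ 5, 7 (mod 8); ε·ε+αω+βω = 0·1+9·0+7·1 ≡ 1  ⇒  (a,b)_2 = -1.
v=13: a=13^1·(≡8), b=13^2·(≡4) mod 13; (8|13)=-1, (4|13)=+1; (−1)^{1·2·6}·(-1)^2·(+1)^1 = +1.
|Ram(2730, 30)| = 2, even; anisotropic at {2, 3}.

[2, 3]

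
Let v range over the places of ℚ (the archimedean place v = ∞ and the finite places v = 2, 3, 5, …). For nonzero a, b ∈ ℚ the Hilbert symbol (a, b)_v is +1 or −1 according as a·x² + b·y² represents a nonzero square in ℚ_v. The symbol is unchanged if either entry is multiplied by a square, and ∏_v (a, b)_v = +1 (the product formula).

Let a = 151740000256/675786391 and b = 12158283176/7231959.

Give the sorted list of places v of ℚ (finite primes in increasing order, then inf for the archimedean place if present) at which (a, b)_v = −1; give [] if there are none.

[2, 31]

(a, b) ≡ (94054, 2294) mod (ℚ^×)²; places V = {2, 3, 7, 13, 17, 23, 29, 31, 37, 41, ∞}.
(a,b)_37: α=1, u≡26; β=1, v≡28 (mod 37); (26|37)=+1, (28|37)=+1; sign (−1)^0·+1^1·+1^1 = +1.
(a,b)_13: α=2, u≡1; β=2, v≡7 (mod 13); (1|13)=+1, (7|13)=-1; sign (−1)^0·+1^2·-1^2 = +1.
(a,b)_2: α=11, β=3; u≡3, v≡3 (mod 8); ε(u)ε(v)=1·1, αω(v)=11·1, βω(u)=3·1; sum ≡ 1  ⇒  -1.
(a,b)_29: α=-2, u≡6; β=2, v≡19 (mod 29); (6|29)=+1, (19|29)=-1; sign (−1)^0·+1^2·-1^-2 = +1.
(a,b)_3: α=0, u≡1; β=-2, v≡2 (mod 3); (1|3)=+1, (2|3)=-1; sign (−1)^0·+1^-2·-1^0 = +1.
(a,b)_23: α=-2, u≡15; β=-2, v≡17 (mod 23); (15|23)=-1, (17|23)=-1; sign (−1)^0·-1^-2·-1^-2 = +1.
(a,b)_7: α=-2, u≡1; β=-2, v≡6 (mod 7); (1|7)=+1, (6|7)=-1; sign (−1)^0·+1^-2·-1^-2 = +1.
(a,b)_31: α=-1, u≡3; β=-1, v≡29 (mod 31); (3|31)=-1, (29|31)=-1; sign (−1)^1·-1^-1·-1^-1 = -1.
(a,b)_17: α=2, u≡11; β=2, v≡2 (mod 17); (11|17)=-1, (2|17)=+1; sign (−1)^0·-1^2·+1^2 = +1.
(a,b)_41: α=1, u≡21; β=0, v≡25 (mod 41); (21|41)=+1, (25|41)=+1; sign (−1)^0·+1^0·+1^1 = +1.
(a,b)_∞: sgn(94054)=+, sgn(2294)=+, so +1.
Ram(94054, 2294) = {2, 31}; no ℚ_2-point on the conic.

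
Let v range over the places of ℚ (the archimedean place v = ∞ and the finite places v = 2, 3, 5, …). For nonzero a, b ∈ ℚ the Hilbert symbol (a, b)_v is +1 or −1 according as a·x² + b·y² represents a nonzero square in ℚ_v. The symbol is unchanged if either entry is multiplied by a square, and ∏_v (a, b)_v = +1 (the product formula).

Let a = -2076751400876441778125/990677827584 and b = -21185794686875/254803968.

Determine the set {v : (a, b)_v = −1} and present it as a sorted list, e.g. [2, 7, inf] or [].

[2, 5, 7, 19, 29, inf]

(a, b) ≡ (-8645, -34017) mod (ℚ^×)²; places V = {2, 3, 5, 7, 13, 17, 19, 23, 29, ∞}.
(a,b)_13: α=3, u≡11; β=2, v≡4 (mod 13); (11|13)=-1, (4|13)=+1; sign (−1)^0·-1^2·+1^3 = +1.
(a,b)_17: α=2, u≡15; β=1, v≡5 (mod 17); (15|17)=+1, (5|17)=-1; sign (−1)^0·+1^1·-1^2 = +1.
(a,b)_2: α=-24, β=-20; u≡3, v≡7 (mod 8); ε(u)ε(v)=1·1, αω(v)=-24·0, βω(u)=-20·1; sum ≡ 1  ⇒  -1.
(a,b)_29: α=2, u≡11; β=1, v≡24 (mod 29); (11|29)=-1, (24|29)=+1; sign (−1)^0·-1^1·+1^2 = -1.
(a,b)_5: α=5, u≡4; β=4, v≡2 (mod 5); (4|5)=+1, (2|5)=-1; sign (−1)^0·+1^4·-1^5 = -1.
(a,b)_19: α=3, u≡9; β=2, v≡8 (mod 19); (9|19)=+1, (8|19)=-1; sign (−1)^0·+1^2·-1^3 = -1.
(a,b)_23: α=2, u≡2; β=1, v≡3 (mod 23); (2|23)=+1, (3|23)=+1; sign (−1)^0·+1^1·+1^2 = +1.
(a,b)_3: α=-10, u≡1; β=-5, v≡1 (mod 3); (1|3)=+1, (1|3)=+1; sign (−1)^0·+1^-5·+1^-10 = +1.
(a,b)_∞: sgn(-8645)=−, sgn(-34017)=−, so -1.
(a,b)_7: α=3, u≡1; β=2, v≡6 (mod 7); (1|7)=+1, (6|7)=-1; sign (−1)^0·+1^2·-1^3 = -1.
Ram(-8645, -34017) = {2, 5, 7, 19, 29, ∞}; no ℚ_2-point on the conic.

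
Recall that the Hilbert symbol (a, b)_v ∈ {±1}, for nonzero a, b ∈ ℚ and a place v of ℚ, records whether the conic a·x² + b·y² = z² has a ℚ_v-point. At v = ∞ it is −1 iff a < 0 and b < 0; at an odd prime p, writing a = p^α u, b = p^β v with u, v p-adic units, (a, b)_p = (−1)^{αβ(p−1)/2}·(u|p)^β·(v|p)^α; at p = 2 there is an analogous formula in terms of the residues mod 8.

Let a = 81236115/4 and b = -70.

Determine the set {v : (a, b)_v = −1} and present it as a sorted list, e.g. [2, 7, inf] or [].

Mod squares: a ≡ 111435, b ≡ -70. Check v ∈ {∞, 2, 3, 5, 7, 17, 19, 23}.
v=5: a=5^1·(≡2), b=5^1·(≡1) mod 5; (2|5)=-1, (1|5)=+1; (−1)^{1·1·2}·(-1)^1·(+1)^1 = -1.
v=2: v_2(a)=-2, v_2(b)=1; units ≡ 3, 5 (mod 8); ε·ε+αω+βω = 1·0+-2·1+1·1 ≡ 1  ⇒  (a,b)_2 = -1.
v=19: a=19^1·(≡18), b=19^0·(≡6) mod 19; (18|19)=-1, (6|19)=+1; (−1)^{1·0·9}·(-1)^0·(+1)^1 = +1.
v=23: a=23^1·(≡14), b=23^0·(≡22) mod 23; (14|23)=-1, (22|23)=-1; (−1)^{1·0·11}·(-1)^0·(-1)^1 = -1.
v=∞: 111435 > 0 and -70 < 0  ⇒  (a,b)_∞ = +1.
v=3: a=3^7·(≡2), b=3^0·(≡2) mod 3; (2|3)=-1, (2|3)=-1; (−1)^{7·0·1}·(-1)^0·(-1)^7 = -1.
v=17: a=17^1·(≡12), b=17^0·(≡15) mod 17; (12|17)=-1, (15|17)=+1; (−1)^{1·0·8}·(-1)^0·(+1)^1 = +1.
v=7: a=7^0·(≡4), b=7^1·(≡4) mod 7; (4|7)=+1, (4|7)=+1; (−1)^{0·1·3}·(+1)^1·(+1)^0 = +1.
(111435, -70 / ℚ) ramifies at {2, 3, 5, 23}: a division algebra.

[2, 3, 5, 23]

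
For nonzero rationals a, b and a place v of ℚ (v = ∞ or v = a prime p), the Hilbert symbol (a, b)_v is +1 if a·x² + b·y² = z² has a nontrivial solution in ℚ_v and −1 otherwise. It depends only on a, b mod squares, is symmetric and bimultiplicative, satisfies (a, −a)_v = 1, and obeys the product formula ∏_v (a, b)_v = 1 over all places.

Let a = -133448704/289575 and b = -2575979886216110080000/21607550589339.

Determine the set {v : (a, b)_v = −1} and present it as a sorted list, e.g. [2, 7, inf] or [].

(a, b) ≡ (-143, -77) mod (ℚ^×)²; places V = {2, 3, 5, 7, 11, 13, 19, 23, ∞}.
(a,b)_7: α=0, u≡4; β=1, v≡6 (mod 7); (4|7)=+1, (6|7)=-1; sign (−1)^0·+1^1·-1^0 = +1.
(a,b)_23: α=0, u≡2; β=2, v≡22 (mod 23); (2|23)=+1, (22|23)=-1; sign (−1)^0·+1^2·-1^0 = +1.
(a,b)_19: α=4, u≡9; β=8, v≡18 (mod 19); (9|19)=+1, (18|19)=-1; sign (−1)^0·+1^8·-1^4 = +1.
(a,b)_11: α=-1, u≡9; β=-7, v≡4 (mod 11); (9|11)=+1, (4|11)=+1; sign (−1)^1·+1^-7·+1^-1 = -1.
(a,b)_2: α=10, β=16; u≡1, v≡3 (mod 8); ε(u)ε(v)=0·1, αω(v)=10·1, βω(u)=16·0; sum ≡ 0  ⇒  +1.
(a,b)_3: α=-4, u≡1; β=-8, v≡1 (mod 3); (1|3)=+1, (1|3)=+1; sign (−1)^0·+1^-8·+1^-4 = +1.
(a,b)_13: α=-1, u≡11; β=-2, v≡1 (mod 13); (11|13)=-1, (1|13)=+1; sign (−1)^0·-1^-2·+1^-1 = +1.
(a,b)_5: α=-2, u≡2; β=4, v≡3 (mod 5); (2|5)=-1, (3|5)=-1; sign (−1)^0·-1^4·-1^-2 = +1.
(a,b)_∞: sgn(-143)=−, sgn(-77)=−, so -1.
Ram(-143, -77) = {11, ∞}; no ℚ_11-point on the conic.

[11, inf]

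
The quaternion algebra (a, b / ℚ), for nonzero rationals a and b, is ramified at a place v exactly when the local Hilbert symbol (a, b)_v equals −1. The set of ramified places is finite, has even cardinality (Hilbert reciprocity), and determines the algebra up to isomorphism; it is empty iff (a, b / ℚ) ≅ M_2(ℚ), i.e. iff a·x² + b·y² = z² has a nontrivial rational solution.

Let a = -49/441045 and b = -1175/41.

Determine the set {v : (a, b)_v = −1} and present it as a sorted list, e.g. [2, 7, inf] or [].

(a, b) ≡ (-5, -1927) mod (ℚ^×)²; places V = {2, 3, 5, 7, 11, 41, 47, ∞}.
(a,b)_5: α=-1, u≡4; β=2, v≡3 (mod 5); (4|5)=+1, (3|5)=-1; sign (−1)^0·+1^2·-1^-1 = -1.
(a,b)_11: α=-2, u≡7; β=0, v≡3 (mod 11); (7|11)=-1, (3|11)=+1; sign (−1)^0·-1^0·+1^-2 = +1.
(a,b)_2: α=0, β=0; u≡3, v≡1 (mod 8); ε(u)ε(v)=1·0, αω(v)=0·0, βω(u)=0·1; sum ≡ 0  ⇒  +1.
(a,b)_41: α=0, u≡40; β=-1, v≡14 (mod 41); (40|41)=+1, (14|41)=-1; sign (−1)^0·+1^-1·-1^0 = +1.
(a,b)_∞: sgn(-5)=−, sgn(-1927)=−, so -1.
(a,b)_47: α=0, u≡32; β=1, v≡12 (mod 47); (32|47)=+1, (12|47)=+1; sign (−1)^0·+1^1·+1^0 = +1.
(a,b)_3: α=-6, u≡1; β=0, v≡2 (mod 3); (1|3)=+1, (2|3)=-1; sign (−1)^0·+1^0·-1^-6 = +1.
(a,b)_7: α=2, u≡2; β=0, v≡6 (mod 7); (2|7)=+1, (6|7)=-1; sign (−1)^0·+1^0·-1^2 = +1.
Ram(-5, -1927) = {5, ∞}; no ℚ_5-point on the conic.

[5, inf]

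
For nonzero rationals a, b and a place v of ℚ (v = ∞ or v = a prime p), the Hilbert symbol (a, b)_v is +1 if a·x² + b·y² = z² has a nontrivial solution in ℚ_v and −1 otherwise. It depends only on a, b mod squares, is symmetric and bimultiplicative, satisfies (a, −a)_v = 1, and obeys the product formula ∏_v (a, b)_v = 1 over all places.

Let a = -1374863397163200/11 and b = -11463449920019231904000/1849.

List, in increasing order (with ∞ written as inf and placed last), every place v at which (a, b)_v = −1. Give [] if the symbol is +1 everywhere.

[2, 5, 11, 29, 53, inf]

(a, b) ≡ (-29401273, -185) mod (ℚ^×)²; places V = {2, 3, 5, 7, 11, 19, 29, 37, 43, 47, 53, ∞}.
(a,b)_29: α=1, u≡14; β=0, v≡2 (mod 29); (14|29)=-1, (2|29)=-1; sign (−1)^0·-1^0·-1^1 = -1.
(a,b)_11: α=-1, u≡1; β=2, v≡8 (mod 11); (1|11)=+1, (8|11)=-1; sign (−1)^0·+1^2·-1^-1 = -1.
(a,b)_7: α=2, u≡4; β=2, v≡1 (mod 7); (4|7)=+1, (1|7)=+1; sign (−1)^0·+1^2·+1^2 = +1.
(a,b)_53: α=1, u≡46; β=2, v≡20 (mod 53); (46|53)=+1, (20|53)=-1; sign (−1)^0·+1^2·-1^1 = -1.
(a,b)_47: α=1, u≡23; β=2, v≡32 (mod 47); (23|47)=-1, (32|47)=+1; sign (−1)^0·-1^2·+1^1 = +1.
(a,b)_2: α=6, β=8; u≡7, v≡7 (mod 8); ε(u)ε(v)=1·1, αω(v)=6·0, βω(u)=8·0; sum ≡ 1  ⇒  -1.
(a,b)_3: α=8, u≡2; β=6, v≡1 (mod 3); (2|3)=-1, (1|3)=+1; sign (−1)^0·-1^6·+1^8 = +1.
(a,b)_5: α=2, u≡2; β=3, v≡2 (mod 5); (2|5)=-1, (2|5)=-1; sign (−1)^0·-1^3·-1^2 = -1.
(a,b)_19: α=0, u≡5; β=2, v≡6 (mod 19); (5|19)=+1, (6|19)=+1; sign (−1)^0·+1^2·+1^0 = +1.
(a,b)_43: α=0, u≡22; β=-2, v≡39 (mod 43); (22|43)=-1, (39|43)=-1; sign (−1)^0·-1^-2·-1^0 = +1.
(a,b)_37: α=1, u≡2; β=1, v≡23 (mod 37); (2|37)=-1, (23|37)=-1; sign (−1)^0·-1^1·-1^1 = +1.
(a,b)_∞: sgn(-29401273)=−, sgn(-185)=−, so -1.
Ram(-29401273, -185) = {2, 5, 11, 29, 53, ∞}; no ℚ_2-point on the conic.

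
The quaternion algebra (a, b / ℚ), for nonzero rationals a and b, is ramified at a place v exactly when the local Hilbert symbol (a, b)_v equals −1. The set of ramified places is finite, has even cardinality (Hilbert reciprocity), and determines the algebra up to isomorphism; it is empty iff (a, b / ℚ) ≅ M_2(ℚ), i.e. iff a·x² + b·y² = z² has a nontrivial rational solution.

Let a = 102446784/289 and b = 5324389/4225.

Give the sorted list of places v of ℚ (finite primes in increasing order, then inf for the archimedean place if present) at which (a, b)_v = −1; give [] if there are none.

(a, b) ≡ (177859, 301) mod (ℚ^×)²; places V = {2, 3, 5, 7, 11, 13, 17, 19, 23, 37, 43, ∞}.
(a,b)_3: α=2, u≡1; β=0, v≡1 (mod 3); (1|3)=+1, (1|3)=+1; sign (−1)^0·+1^0·+1^2 = +1.
(a,b)_23: α=1, u≡11; β=0, v≡6 (mod 23); (11|23)=-1, (6|23)=+1; sign (−1)^0·-1^0·+1^1 = +1.
(a,b)_17: α=-2, u≡7; β=0, v≡12 (mod 17); (7|17)=-1, (12|17)=-1; sign (−1)^0·-1^0·-1^-2 = +1.
(a,b)_13: α=0, u≡8; β=-2, v≡8 (mod 13); (8|13)=-1, (8|13)=-1; sign (−1)^0·-1^-2·-1^0 = +1.
(a,b)_∞: sgn(177859)=+, sgn(301)=+, so +1.
(a,b)_7: α=0, u≡3; β=3, v≡1 (mod 7); (3|7)=-1, (1|7)=+1; sign (−1)^0·-1^3·+1^0 = -1.
(a,b)_19: α=1, u≡10; β=2, v≡17 (mod 19); (10|19)=-1, (17|19)=+1; sign (−1)^0·-1^2·+1^1 = +1.
(a,b)_11: α=1, u≡6; β=0, v≡4 (mod 11); (6|11)=-1, (4|11)=+1; sign (−1)^0·-1^0·+1^1 = +1.
(a,b)_37: α=1, u≡9; β=0, v≡18 (mod 37); (9|37)=+1, (18|37)=-1; sign (−1)^0·+1^0·-1^1 = -1.
(a,b)_5: α=0, u≡1; β=-2, v≡1 (mod 5); (1|5)=+1, (1|5)=+1; sign (−1)^0·+1^-2·+1^0 = +1.
(a,b)_43: α=0, u≡31; β=1, v≡18 (mod 43); (31|43)=+1, (18|43)=-1; sign (−1)^0·+1^1·-1^0 = +1.
(a,b)_2: α=6, β=0; u≡3, v≡5 (mod 8); ε(u)ε(v)=1·0, αω(v)=6·1, βω(u)=0·1; sum ≡ 0  ⇒  +1.
Ram(177859, 301) = {7, 37}; no ℚ_7-point on the conic.

[7, 37]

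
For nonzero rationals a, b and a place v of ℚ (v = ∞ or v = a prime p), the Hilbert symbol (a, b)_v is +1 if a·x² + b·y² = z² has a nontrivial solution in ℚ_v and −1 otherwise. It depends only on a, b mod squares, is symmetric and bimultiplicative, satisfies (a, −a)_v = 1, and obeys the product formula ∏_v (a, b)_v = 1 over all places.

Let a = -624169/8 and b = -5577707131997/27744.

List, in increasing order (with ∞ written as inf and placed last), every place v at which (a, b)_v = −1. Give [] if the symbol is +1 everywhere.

(a, b) ≡ (-3458, -12558) mod (ℚ^×)²; places V = {2, 3, 7, 11, 13, 17, 19, 23, ∞}.
(a,b)_23: α=0, u≡15; β=1, v≡1 (mod 23); (15|23)=-1, (1|23)=+1; sign (−1)^0·-1^1·+1^0 = -1.
(a,b)_11: α=0, u≡6; β=2, v≡9 (mod 11); (6|11)=-1, (9|11)=+1; sign (−1)^0·-1^2·+1^0 = +1.
(a,b)_17: α=0, u≡11; β=-2, v≡12 (mod 17); (11|17)=-1, (12|17)=-1; sign (−1)^0·-1^-2·-1^0 = +1.
(a,b)_3: α=0, u≡1; β=-1, v≡2 (mod 3); (1|3)=+1, (2|3)=-1; sign (−1)^0·+1^-1·-1^0 = +1.
(a,b)_7: α=1, u≡6; β=1, v≡5 (mod 7); (6|7)=-1, (5|7)=-1; sign (−1)^1·-1^1·-1^1 = -1.
(a,b)_2: α=-3, β=-5; u≡7, v≡1 (mod 8); ε(u)ε(v)=1·0, αω(v)=-3·0, βω(u)=-5·0; sum ≡ 0  ⇒  +1.
(a,b)_19: α=3, u≡10; β=4, v≡1 (mod 19); (10|19)=-1, (1|19)=+1; sign (−1)^0·-1^4·+1^3 = +1.
(a,b)_∞: sgn(-3458)=−, sgn(-12558)=−, so -1.
(a,b)_13: α=1, u≡6; β=3, v≡1 (mod 13); (6|13)=-1, (1|13)=+1; sign (−1)^0·-1^3·+1^1 = -1.
(-3458, -12558 / ℚ) ramifies at {7, 13, 23, ∞}: a division algebra.

[7, 13, 23, inf]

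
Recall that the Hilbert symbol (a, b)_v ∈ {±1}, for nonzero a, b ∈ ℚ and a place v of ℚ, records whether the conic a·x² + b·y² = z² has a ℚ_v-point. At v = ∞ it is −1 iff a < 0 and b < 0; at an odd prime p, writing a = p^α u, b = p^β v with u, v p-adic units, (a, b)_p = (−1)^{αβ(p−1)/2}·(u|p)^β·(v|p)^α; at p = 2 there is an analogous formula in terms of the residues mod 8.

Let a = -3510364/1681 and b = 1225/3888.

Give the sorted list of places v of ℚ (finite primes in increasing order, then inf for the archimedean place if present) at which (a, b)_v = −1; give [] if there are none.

[3, 17]

(a, b) ≡ (-2431, 3) mod (ℚ^×)²; places V = {2, 3, 5, 7, 11, 13, 17, 19, 41, ∞}.
(a,b)_19: α=2, u≡11; β=0, v≡15 (mod 19); (11|19)=+1, (15|19)=-1; sign (−1)^0·+1^0·-1^2 = +1.
(a,b)_41: α=-2, u≡15; β=0, v≡30 (mod 41); (15|41)=-1, (30|41)=-1; sign (−1)^0·-1^0·-1^-2 = +1.
(a,b)_17: α=1, u≡5; β=0, v≡10 (mod 17); (5|17)=-1, (10|17)=-1; sign (−1)^0·-1^0·-1^1 = -1.
(a,b)_7: α=0, u≡3; β=2, v≡6 (mod 7); (3|7)=-1, (6|7)=-1; sign (−1)^0·-1^2·-1^0 = +1.
(a,b)_3: α=0, u≡2; β=-5, v≡1 (mod 3); (2|3)=-1, (1|3)=+1; sign (−1)^0·-1^-5·+1^0 = -1.
(a,b)_5: α=0, u≡1; β=2, v≡3 (mod 5); (1|5)=+1, (3|5)=-1; sign (−1)^0·+1^2·-1^0 = +1.
(a,b)_13: α=1, u≡2; β=0, v≡3 (mod 13); (2|13)=-1, (3|13)=+1; sign (−1)^0·-1^0·+1^1 = +1.
(a,b)_11: α=1, u≡7; β=0, v≡3 (mod 11); (7|11)=-1, (3|11)=+1; sign (−1)^0·-1^0·+1^1 = +1.
(a,b)_∞: sgn(-2431)=−, sgn(3)=+, so +1.
(a,b)_2: α=2, β=-4; u≡1, v≡3 (mod 8); ε(u)ε(v)=0·1, αω(v)=2·1, βω(u)=-4·0; sum ≡ 0  ⇒  +1.
Ram(-2431, 3) = {3, 17}; no ℚ_3-point on the conic.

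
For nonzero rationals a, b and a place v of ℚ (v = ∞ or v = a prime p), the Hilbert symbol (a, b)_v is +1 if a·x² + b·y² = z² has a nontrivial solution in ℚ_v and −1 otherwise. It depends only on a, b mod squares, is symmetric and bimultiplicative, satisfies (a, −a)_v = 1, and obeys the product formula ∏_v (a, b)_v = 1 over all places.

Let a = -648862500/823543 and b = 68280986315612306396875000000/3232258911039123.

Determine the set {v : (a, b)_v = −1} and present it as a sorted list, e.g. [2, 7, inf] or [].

[5, 7, 11, 13]

Mod squares: a ≡ -15015, b ≡ 2145. Check v ∈ {∞, 2, 3, 5, 7, 11, 13, 19, 29, 31, 41}.
v=∞: -15015 < 0 and 2145 > 0  ⇒  (a,b)_∞ = +1.
v=13: a=13^1·(≡2), b=13^3·(≡3) mod 13; (2|13)=-1, (3|13)=+1; (−1)^{1·3·6}·(-1)^3·(+1)^1 = -1.
v=41: a=41^0·(≡25), b=41^2·(≡14) mod 41; (25|41)=+1, (14|41)=-1; (−1)^{0·2·20}·(+1)^2·(-1)^0 = +1.
v=31: a=31^0·(≡4), b=31^-2·(≡3) mod 31; (4|31)=+1, (3|31)=-1; (−1)^{0·-2·15}·(+1)^-2·(-1)^0 = +1.
v=19: a=19^0·(≡3), b=19^2·(≡11) mod 19; (3|19)=-1, (11|19)=+1; (−1)^{0·2·9}·(-1)^2·(+1)^0 = +1.
v=29: a=29^0·(≡1), b=29^2·(≡4) mod 29; (1|29)=+1, (4|29)=+1; (−1)^{0·2·14}·(+1)^2·(+1)^0 = +1.
v=3: a=3^1·(≡2), b=3^-5·(≡1) mod 3; (2|3)=-1, (1|3)=+1; (−1)^{1·-5·1}·(-1)^-5·(+1)^1 = +1.
v=7: a=7^-7·(≡1), b=7^-12·(≡5) mod 7; (1|7)=+1, (5|7)=-1; (−1)^{-7·-12·3}·(+1)^-12·(-1)^-7 = -1.
v=2: v_2(a)=2, v_2(b)=6; units ≡ 1, 1 (mod 8); ε·ε+αω+βω = 0·0+2·0+6·0 ≡ 0  ⇒  (a,b)_2 = +1.
v=5: a=5^5·(≡3), b=5^11·(≡1) mod 5; (3|5)=-1, (1|5)=+1; (−1)^{5·11·2}·(-1)^11·(+1)^5 = -1.
v=11: a=11^3·(≡7), b=11^7·(≡8) mod 11; (7|11)=-1, (8|11)=-1; (−1)^{3·7·5}·(-1)^7·(-1)^3 = -1.
|Ram(-15015, 2145)| = 4, even; anisotropic at {5, 7, 11, 13}.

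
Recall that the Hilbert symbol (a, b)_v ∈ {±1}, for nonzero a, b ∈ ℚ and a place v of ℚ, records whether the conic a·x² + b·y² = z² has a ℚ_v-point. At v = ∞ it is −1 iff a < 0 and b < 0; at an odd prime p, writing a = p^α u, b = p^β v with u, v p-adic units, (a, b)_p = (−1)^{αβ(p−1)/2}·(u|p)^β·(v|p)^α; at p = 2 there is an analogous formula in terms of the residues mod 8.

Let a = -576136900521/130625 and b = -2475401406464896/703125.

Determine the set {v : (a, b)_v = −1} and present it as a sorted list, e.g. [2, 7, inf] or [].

Mod squares: a ≡ -144001, b ≡ -470. Check v ∈ {∞, 2, 3, 5, 7, 11, 13, 17, 19, 47, 53}.
v=19: a=19^-1·(≡8), b=19^2·(≡6) mod 19; (8|19)=-1, (6|19)=+1; (−1)^{-1·2·9}·(-1)^2·(+1)^-1 = +1.
v=7: a=7^2·(≡5), b=7^4·(≡6) mod 7; (5|7)=-1, (6|7)=-1; (−1)^{2·4·3}·(-1)^4·(-1)^2 = +1.
v=53: a=53^1·(≡19), b=53^2·(≡10) mod 53; (19|53)=-1, (10|53)=+1; (−1)^{1·2·26}·(-1)^2·(+1)^1 = +1.
v=5: a=5^-4·(≡1), b=5^-7·(≡1) mod 5; (1|5)=+1, (1|5)=+1; (−1)^{-4·-7·2}·(+1)^-7·(+1)^-4 = +1.
v=17: a=17^2·(≡3), b=17^0·(≡5) mod 17; (3|17)=-1, (5|17)=-1; (−1)^{2·0·8}·(-1)^0·(-1)^2 = +1.
v=2: v_2(a)=0, v_2(b)=7; units ≡ 7, 5 (mod 8); ε·ε+αω+βω = 1·0+0·1+7·0 ≡ 0  ⇒  (a,b)_2 = +1.
v=∞: -144001 < 0 and -470 < 0  ⇒  (a,b)_∞ = -1.
v=13: a=13^1·(≡1), b=13^2·(≡7) mod 13; (1|13)=+1, (7|13)=-1; (−1)^{1·2·6}·(+1)^2·(-1)^1 = -1.
v=3: a=3^10·(≡2), b=3^-2·(≡1) mod 3; (2|3)=-1, (1|3)=+1; (−1)^{10·-2·1}·(-1)^-2·(+1)^10 = +1.
v=47: a=47^0·(≡4), b=47^1·(≡14) mod 47; (4|47)=+1, (14|47)=+1; (−1)^{0·1·23}·(+1)^1·(+1)^0 = +1.
v=11: a=11^-1·(≡10), b=11^0·(≡5) mod 11; (10|11)=-1, (5|11)=+1; (−1)^{-1·0·5}·(-1)^0·(+1)^-1 = +1.
Ram(-144001, -470) = {13, ∞}; no ℚ_13-point on the conic.

[13, inf]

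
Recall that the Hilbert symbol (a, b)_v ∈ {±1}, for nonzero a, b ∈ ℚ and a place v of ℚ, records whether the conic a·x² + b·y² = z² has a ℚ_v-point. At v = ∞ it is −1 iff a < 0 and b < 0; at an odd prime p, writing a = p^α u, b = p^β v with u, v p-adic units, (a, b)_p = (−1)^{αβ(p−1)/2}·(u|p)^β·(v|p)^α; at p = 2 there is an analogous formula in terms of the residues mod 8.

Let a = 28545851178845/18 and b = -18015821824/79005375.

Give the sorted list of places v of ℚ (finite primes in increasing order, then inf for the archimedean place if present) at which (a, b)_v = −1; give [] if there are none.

(a, b) ≡ (10, -2310) mod (ℚ^×)²; places V = {2, 3, 5, 7, 11, 13, 17, 31, ∞}.
(a,b)_3: α=-2, u≡1; β=-7, v≡1 (mod 3); (1|3)=+1, (1|3)=+1; sign (−1)^0·+1^-7·+1^-2 = +1.
(a,b)_7: α=4, u≡3; β=1, v≡6 (mod 7); (3|7)=-1, (6|7)=-1; sign (−1)^0·-1^1·-1^4 = -1.
(a,b)_17: α=0, u≡11; β=-2, v≡8 (mod 17); (11|17)=-1, (8|17)=+1; sign (−1)^0·-1^-2·+1^0 = +1.
(a,b)_31: α=2, u≡25; β=0, v≡13 (mod 31); (25|31)=+1, (13|31)=-1; sign (−1)^0·+1^0·-1^2 = +1.
(a,b)_2: α=-1, β=13; u≡5, v≡5 (mod 8); ε(u)ε(v)=0·0, αω(v)=-1·1, βω(u)=13·1; sum ≡ 0  ⇒  +1.
(a,b)_11: α=4, u≡6; β=1, v≡8 (mod 11); (6|11)=-1, (8|11)=-1; sign (−1)^0·-1^1·-1^4 = -1.
(a,b)_5: α=1, u≡3; β=-3, v≡2 (mod 5); (3|5)=-1, (2|5)=-1; sign (−1)^0·-1^-3·-1^1 = +1.
(a,b)_13: α=2, u≡12; β=4, v≡4 (mod 13); (12|13)=+1, (4|13)=+1; sign (−1)^0·+1^4·+1^2 = +1.
(a,b)_∞: sgn(10)=+, sgn(-2310)=−, so +1.
|Ram(10, -2310)| = 2, even; anisotropic at {7, 11}.

[7, 11]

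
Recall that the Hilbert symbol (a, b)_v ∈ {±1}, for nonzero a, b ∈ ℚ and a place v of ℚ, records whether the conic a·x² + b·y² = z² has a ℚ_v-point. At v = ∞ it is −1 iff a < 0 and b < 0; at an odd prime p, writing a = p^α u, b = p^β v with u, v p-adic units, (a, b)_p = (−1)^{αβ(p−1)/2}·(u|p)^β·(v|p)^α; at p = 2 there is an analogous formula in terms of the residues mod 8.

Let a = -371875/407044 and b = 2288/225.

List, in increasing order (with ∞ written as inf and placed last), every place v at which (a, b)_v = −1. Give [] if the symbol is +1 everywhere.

[5, 7, 11, 17]

(a, b) ≡ (-595, 143) mod (ℚ^×)²; places V = {2, 3, 5, 7, 11, 13, 17, 29, ∞}.
(a,b)_7: α=1, u≡5; β=0, v≡6 (mod 7); (5|7)=-1, (6|7)=-1; sign (−1)^0·-1^0·-1^1 = -1.
(a,b)_3: α=0, u≡2; β=-2, v≡2 (mod 3); (2|3)=-1, (2|3)=-1; sign (−1)^0·-1^-2·-1^0 = +1.
(a,b)_2: α=-2, β=4; u≡5, v≡7 (mod 8); ε(u)ε(v)=0·1, αω(v)=-2·0, βω(u)=4·1; sum ≡ 0  ⇒  +1.
(a,b)_∞: sgn(-595)=−, sgn(143)=+, so +1.
(a,b)_5: α=5, u≡4; β=-2, v≡2 (mod 5); (4|5)=+1, (2|5)=-1; sign (−1)^0·+1^-2·-1^5 = -1.
(a,b)_13: α=0, u≡3; β=1, v≡5 (mod 13); (3|13)=+1, (5|13)=-1; sign (−1)^0·+1^1·-1^0 = +1.
(a,b)_11: α=-2, u≡10; β=1, v≡2 (mod 11); (10|11)=-1, (2|11)=-1; sign (−1)^0·-1^1·-1^-2 = -1.
(a,b)_29: α=-2, u≡17; β=0, v≡17 (mod 29); (17|29)=-1, (17|29)=-1; sign (−1)^0·-1^0·-1^-2 = +1.
(a,b)_17: α=1, u≡16; β=0, v≡11 (mod 17); (16|17)=+1, (11|17)=-1; sign (−1)^0·+1^0·-1^1 = -1.
(-595, 143 / ℚ) ramifies at {5, 7, 11, 17}: a division algebra.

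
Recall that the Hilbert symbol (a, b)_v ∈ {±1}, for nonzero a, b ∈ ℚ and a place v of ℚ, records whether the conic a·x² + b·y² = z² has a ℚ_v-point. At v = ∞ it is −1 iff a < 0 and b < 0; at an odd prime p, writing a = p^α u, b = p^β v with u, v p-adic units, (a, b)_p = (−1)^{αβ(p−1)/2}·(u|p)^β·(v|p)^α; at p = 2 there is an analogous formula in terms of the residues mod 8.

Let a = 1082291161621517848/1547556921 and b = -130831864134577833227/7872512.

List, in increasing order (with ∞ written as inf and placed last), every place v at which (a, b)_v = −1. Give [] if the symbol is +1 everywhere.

[11, 17]

(a, b) ≡ (22, -3094) mod (ℚ^×)²; places V = {2, 3, 7, 11, 13, 17, 19, 31, 47, ∞}.
(a,b)_3: α=-6, u≡1; β=0, v≡2 (mod 3); (1|3)=+1, (2|3)=-1; sign (−1)^0·+1^0·-1^-6 = +1.
(a,b)_47: α=-2, u≡33; β=0, v≡37 (mod 47); (33|47)=-1, (37|47)=+1; sign (−1)^0·-1^0·+1^-2 = +1.
(a,b)_2: α=3, β=-13; u≡3, v≡5 (mod 8); ε(u)ε(v)=1·0, αω(v)=3·1, βω(u)=-13·1; sum ≡ 0  ⇒  +1.
(a,b)_7: α=8, u≡1; β=11, v≡6 (mod 7); (1|7)=+1, (6|7)=-1; sign (−1)^0·+1^11·-1^8 = +1.
(a,b)_31: α=-2, u≡3; β=-2, v≡29 (mod 31); (3|31)=-1, (29|31)=-1; sign (−1)^0·-1^-2·-1^-2 = +1.
(a,b)_19: α=2, u≡15; β=0, v≡8 (mod 19); (15|19)=-1, (8|19)=-1; sign (−1)^0·-1^0·-1^2 = +1.
(a,b)_∞: sgn(22)=+, sgn(-3094)=−, so +1.
(a,b)_13: α=2, u≡12; β=3, v≡9 (mod 13); (12|13)=+1, (9|13)=+1; sign (−1)^0·+1^3·+1^2 = +1.
(a,b)_17: α=2, u≡7; β=1, v≡6 (mod 17); (7|17)=-1, (6|17)=-1; sign (−1)^0·-1^1·-1^2 = -1.
(a,b)_11: α=3, u≡6; β=6, v≡6 (mod 11); (6|11)=-1, (6|11)=-1; sign (−1)^0·-1^6·-1^3 = -1.
Ram(22, -3094) = {11, 17}; no ℚ_11-point on the conic.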